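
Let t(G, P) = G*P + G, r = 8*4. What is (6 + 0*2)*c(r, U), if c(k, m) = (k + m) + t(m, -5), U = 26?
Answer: -276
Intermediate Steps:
r = 32
t(G, P) = G + G*P
c(k, m) = k - 3*m (c(k, m) = (k + m) + m*(1 - 5) = (k + m) + m*(-4) = (k + m) - 4*m = k - 3*m)
(6 + 0*2)*c(r, U) = (6 + 0*2)*(32 - 3*26) = (6 + 0)*(32 - 78) = 6*(-46) = -276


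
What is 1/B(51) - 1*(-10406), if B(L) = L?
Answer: 530707/51 ≈ 10406.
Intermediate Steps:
1/B(51) - 1*(-10406) = 1/51 - 1*(-10406) = 1/51 + 10406 = 530707/51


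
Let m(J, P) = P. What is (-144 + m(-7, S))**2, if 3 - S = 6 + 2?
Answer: 22201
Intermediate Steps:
S = -5 (S = 3 - (6 + 2) = 3 - 1*8 = 3 - 8 = -5)
(-144 + m(-7, S))**2 = (-144 - 5)**2 = (-149)**2 = 22201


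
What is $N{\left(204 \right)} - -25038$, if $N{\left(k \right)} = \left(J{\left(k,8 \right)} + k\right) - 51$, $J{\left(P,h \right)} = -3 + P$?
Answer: $25392$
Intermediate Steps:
$N{\left(k \right)} = -54 + 2 k$ ($N{\left(k \right)} = \left(\left(-3 + k\right) + k\right) - 51 = \left(-3 + 2 k\right) - 51 = -54 + 2 k$)
$N{\left(204 \right)} - -25038 = \left(-54 + 2 \cdot 204\right) - -25038 = \left(-54 + 408\right) + 25038 = 354 + 25038 = 25392$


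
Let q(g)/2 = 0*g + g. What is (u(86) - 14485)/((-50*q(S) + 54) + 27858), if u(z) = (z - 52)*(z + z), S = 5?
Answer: -8637/27412 ≈ -0.31508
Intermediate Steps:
u(z) = 2*z*(-52 + z) (u(z) = (-52 + z)*(2*z) = 2*z*(-52 + z))
q(g) = 2*g (q(g) = 2*(0*g + g) = 2*(0 + g) = 2*g)
(u(86) - 14485)/((-50*q(S) + 54) + 27858) = (2*86*(-52 + 86) - 14485)/((-100*5 + 54) + 27858) = (2*86*34 - 14485)/((-50*10 + 54) + 27858) = (5848 - 14485)/((-500 + 54) + 27858) = -8637/(-446 + 27858) = -8637/27412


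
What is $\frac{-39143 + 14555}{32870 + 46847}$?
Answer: $- \frac{24588}{79717} \approx -0.30844$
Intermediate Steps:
$\frac{-39143 + 14555}{32870 + 46847} = - \frac{24588}{79717}$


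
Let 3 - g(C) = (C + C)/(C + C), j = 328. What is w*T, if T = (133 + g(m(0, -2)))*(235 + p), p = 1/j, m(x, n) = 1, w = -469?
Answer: -4880383515/328 ≈ -1.4879e+7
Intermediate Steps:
g(C) = 2 (g(C) = 3 - (C + C)/(C + C) = 3 - 2*C/(2*C) = 3 - 2*C*1/(2*C) = 3 - 1*1 = 3 - 1 = 2)
p = 1/328 ≈ 0.0030488
T = 10405935/328 (T = (133 + 2)*(235 + 1/328) = 135*(77081/328) = 10405935/328 ≈ 31725.)
w*T = -469*10405935/328 = -4880383515/328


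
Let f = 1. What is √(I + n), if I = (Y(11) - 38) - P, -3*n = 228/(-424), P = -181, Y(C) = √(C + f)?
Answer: √(1608762 + 22472*√3)/106 ≈ 12.110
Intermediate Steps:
Y(C) = √(1 + C) (Y(C) = √(C + 1) = √(1 + C))
n = 19/106 (n = -76/(-424) = -76*(-1)/424 = -⅓*(-57/106) = 19/106 ≈ 0.17925)
I = 143 + 2*√3 (I = (√(1 + 11) - 38) - 1*(-181) = (√12 - 38) + 181 = (2*√3 - 38) + 181 = (-38 + 2*√3) + 181 = 143 + 2*√3 ≈ 146.46)
√(I + n) = √((143 + 2*√3) + 19/106) = √(15177/106 + 2*√3)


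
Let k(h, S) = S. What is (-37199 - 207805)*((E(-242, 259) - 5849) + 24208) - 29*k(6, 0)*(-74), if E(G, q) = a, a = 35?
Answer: -4506603576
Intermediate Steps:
E(G, q) = 35
(-37199 - 207805)*((E(-242, 259) - 5849) + 24208) - 29*k(6, 0)*(-74) = (-37199 - 207805)*((35 - 5849) + 24208) - 29*0*(-74) = -245004*(-5814 + 24208) - 0*(-74) = -245004*18394 - 1*0 = -4506603576 + 0 = -4506603576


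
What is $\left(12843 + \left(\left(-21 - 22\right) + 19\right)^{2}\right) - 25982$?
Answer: $-12563$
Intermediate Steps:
$\left(12843 + \left(\left(-21 - 22\right) + 19\right)^{2}\right) - 25982 = \left(12843 + \left(-43 + 19\right)^{2}\right) - 25982 = \left(12843 + \left(-24\right)^{2}\right) - 25982 = \left(12843 + 576\right) - 25982 = 13419 - 25982 = -12563$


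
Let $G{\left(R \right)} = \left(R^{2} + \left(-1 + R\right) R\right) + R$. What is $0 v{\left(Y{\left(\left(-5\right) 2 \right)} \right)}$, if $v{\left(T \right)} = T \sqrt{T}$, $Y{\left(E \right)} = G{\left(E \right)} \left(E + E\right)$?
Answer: $0$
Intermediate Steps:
$G{\left(R \right)} = R + R^{2} + R \left(-1 + R\right)$ ($G{\left(R \right)} = \left(R^{2} + R \left(-1 + R\right)\right) + R = R + R^{2} + R \left(-1 + R\right)$)
$Y{\left(E \right)} = 4 E^{3}$ ($Y{\left(E \right)} = 2 E^{2} \left(E + E\right) = 2 E^{2} \cdot 2 E = 4 E^{3}$)
$v{\left(T \right)} = T^{\frac{3}{2}}$
$0 v{\left(Y{\left(\left(-5\right) 2 \right)} \right)} = 0 \left(4 \left(\left(-5\right) 2\right)^{3}\right)^{\frac{3}{2}} = 0 \left(4 \left(-10\right)^{3}\right)^{\frac{3}{2}} = 0 \left(4 \left(-1000\right)\right)^{\frac{3}{2}} = 0 \left(-4000\right)^{\frac{3}{2}} = 0 \left(- 80000 i \sqrt{10}\right) = 0$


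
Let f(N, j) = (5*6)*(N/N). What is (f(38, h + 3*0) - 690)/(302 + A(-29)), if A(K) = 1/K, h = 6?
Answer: -6380/2919 ≈ -2.1857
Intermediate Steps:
f(N, j) = 30 (f(N, j) = 30*1 = 30)
(f(38, h + 3*0) - 690)/(302 + A(-29)) = (30 - 690)/(302 + 1/(-29)) = -660/(302 - 1/29) = -660/8757/29 = -660*29/8757 = -6380/2919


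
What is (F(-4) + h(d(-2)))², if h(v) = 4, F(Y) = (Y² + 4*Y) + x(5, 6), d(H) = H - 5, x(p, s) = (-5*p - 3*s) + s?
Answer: 1089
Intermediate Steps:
x(p, s) = -5*p - 2*s
d(H) = -5 + H
F(Y) = -37 + Y² + 4*Y (F(Y) = (Y² + 4*Y) + (-5*5 - 2*6) = (Y² + 4*Y) + (-25 - 12) = (Y² + 4*Y) - 37 = -37 + Y² + 4*Y)
(F(-4) + h(d(-2)))² = ((-37 + (-4)² + 4*(-4)) + 4)² = ((-37 + 16 - 16) + 4)² = (-37 + 4)² = (-33)² = 1089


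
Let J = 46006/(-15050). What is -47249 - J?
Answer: -355525722/7525 ≈ -47246.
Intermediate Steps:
J = -23003/7525 (J = 46006*(-1/15050) = -23003/7525 ≈ -3.0569)
-47249 - J = -47249 - 1*(-23003/7525) = -47249 + 23003/7525 = -355525722/7525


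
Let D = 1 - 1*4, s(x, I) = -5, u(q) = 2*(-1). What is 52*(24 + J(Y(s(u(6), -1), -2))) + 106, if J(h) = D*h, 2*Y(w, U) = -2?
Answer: 1510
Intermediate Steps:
u(q) = -2
D = -3 (D = 1 - 4 = -3)
Y(w, U) = -1 (Y(w, U) = (1/2)*(-2) = -1)
J(h) = -3*h
52*(24 + J(Y(s(u(6), -1), -2))) + 106 = 52*(24 - 3*(-1)) + 106 = 52*(24 + 3) + 106 = 52*27 + 106 = 1404 + 106 = 1510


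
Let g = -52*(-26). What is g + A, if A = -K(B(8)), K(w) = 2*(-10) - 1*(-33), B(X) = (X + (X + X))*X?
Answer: 1339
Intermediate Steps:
g = 1352
B(X) = 3*X² (B(X) = (X + 2*X)*X = (3*X)*X = 3*X²)
K(w) = 13 (K(w) = -20 + 33 = 13)
A = -13 (A = -1*13 = -13)
g + A = 1352 - 13 = 1339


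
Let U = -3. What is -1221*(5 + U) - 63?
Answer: -2505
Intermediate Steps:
-1221*(5 + U) - 63 = -1221*(5 - 3) - 63 = -1221*2 - 63 = -407*6 - 63 = -2442 - 63 = -2505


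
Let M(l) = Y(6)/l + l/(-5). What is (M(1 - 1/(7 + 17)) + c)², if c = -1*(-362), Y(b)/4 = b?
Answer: 1140006779521/7617600 ≈ 1.4965e+5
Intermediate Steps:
Y(b) = 4*b
c = 362
M(l) = 24/l - l/5 (M(l) = (4*6)/l + l/(-5) = 24/l + l*(-⅕) = 24/l - l/5)
(M(1 - 1/(7 + 17)) + c)² = ((24/(1 - 1/(7 + 17)) - (1 - 1/(7 + 17))/5) + 362)² = ((24/(1 - 1/24) - (1 - 1/24)/5) + 362)² = ((24/(23/24) - ⅕*23/24) + 362)² = ((24*(24/23) - 23/120) + 362)² = ((576/23 - 23/120) + 362)² = (68591/2760 + 362)² = (1067711/2760)² = 1140006779521/7617600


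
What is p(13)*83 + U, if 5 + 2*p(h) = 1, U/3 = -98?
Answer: -460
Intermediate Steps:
U = -294 (U = 3*(-98) = -294)
p(h) = -2 (p(h) = -5/2 + (½)*1 = -5/2 + ½ = -2)
p(13)*83 + U = -2*83 - 294 = -166 - 294 = -460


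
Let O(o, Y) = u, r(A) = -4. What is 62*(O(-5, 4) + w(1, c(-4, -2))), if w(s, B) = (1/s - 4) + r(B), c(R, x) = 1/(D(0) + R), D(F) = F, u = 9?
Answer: 124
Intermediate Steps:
O(o, Y) = 9
c(R, x) = 1/R (c(R, x) = 1/(0 + R) = 1/R)
w(s, B) = -8 + 1/s (w(s, B) = (1/s - 4) - 4 = (-4 + 1/s) - 4 = -8 + 1/s)
62*(O(-5, 4) + w(1, c(-4, -2))) = 62*(9 + (-8 + 1/1)) = 62*(9 + (-8 + 1)) = 62*(9 - 7) = 62*2 = 124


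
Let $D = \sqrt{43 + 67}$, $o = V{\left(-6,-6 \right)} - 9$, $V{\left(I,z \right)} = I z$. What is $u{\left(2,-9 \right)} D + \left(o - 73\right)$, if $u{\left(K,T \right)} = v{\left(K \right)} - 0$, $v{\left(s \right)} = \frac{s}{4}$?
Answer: $-46 + \frac{\sqrt{110}}{2} \approx -40.756$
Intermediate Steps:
$o = 27$ ($o = \left(-6\right) \left(-6\right) - 9 = 36 - 9 = 27$)
$v{\left(s \right)} = \frac{s}{4}$ ($v{\left(s \right)} = s \frac{1}{4} = \frac{s}{4}$)
$D = \sqrt{110} \approx 10.488$
$u{\left(K,T \right)} = \frac{K}{4}$ ($u{\left(K,T \right)} = \frac{K}{4} - 0 = \frac{K}{4} + 0 = \frac{K}{4}$)
$u{\left(2,-9 \right)} D + \left(o - 73\right) = \frac{1}{4} \cdot 2 \sqrt{110} + \left(27 - 73\right) = \frac{\sqrt{110}}{2} - 46 = -46 + \frac{\sqrt{110}}{2}$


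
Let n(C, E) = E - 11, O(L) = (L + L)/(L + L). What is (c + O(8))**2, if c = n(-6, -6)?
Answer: 256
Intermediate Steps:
O(L) = 1 (O(L) = (2*L)/((2*L)) = (2*L)*(1/(2*L)) = 1)
n(C, E) = -11 + E
c = -17 (c = -11 - 6 = -17)
(c + O(8))**2 = (-17 + 1)**2 = (-16)**2 = 256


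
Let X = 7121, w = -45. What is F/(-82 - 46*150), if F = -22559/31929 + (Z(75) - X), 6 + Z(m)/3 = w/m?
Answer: 1140105811/1114641390 ≈ 1.0228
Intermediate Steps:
Z(m) = -18 - 135/m (Z(m) = -18 + 3*(-45/m) = -18 - 135/m)
F = -1140105811/159645 (F = -22559/31929 + ((-18 - 135/75) - 1*7121) = -22559*1/31929 + ((-18 - 135*1/75) - 7121) = -22559/31929 + ((-18 - 9/5) - 7121) = -22559/31929 + (-99/5 - 7121) = -22559/31929 - 35704/5 = -1140105811/159645 ≈ -7141.5)
F/(-82 - 46*150) = -1140105811/(159645*(-82 - 46*150)) = -1140105811/(159645*(-82 - 6900)) = -1140105811/159645/(-6982) = -1140105811/159645*(-1/6982) = 1140105811/1114641390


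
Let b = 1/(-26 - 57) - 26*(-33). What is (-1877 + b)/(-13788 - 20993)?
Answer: 84578/2886823 ≈ 0.029298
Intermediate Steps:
b = 71213/83 (b = 1/(-83) + 858 = -1/83 + 858 = 71213/83 ≈ 857.99)
(-1877 + b)/(-13788 - 20993) = (-1877 + 71213/83)/(-13788 - 20993) = -84578/83/(-34781) = -84578/83*(-1/34781) = 84578/2886823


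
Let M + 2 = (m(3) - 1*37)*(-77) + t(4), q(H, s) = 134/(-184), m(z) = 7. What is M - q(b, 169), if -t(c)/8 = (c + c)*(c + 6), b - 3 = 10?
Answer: 153523/92 ≈ 1668.7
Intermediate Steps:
b = 13 (b = 3 + 10 = 13)
q(H, s) = -67/92 (q(H, s) = 134*(-1/184) = -67/92)
t(c) = -16*c*(6 + c) (t(c) = -8*(c + c)*(c + 6) = -8*2*c*(6 + c) = -16*c*(6 + c))
M = 1668 (M = -2 + ((7 - 1*37)*(-77) - 16*4*(6 + 4)) = -2 + ((7 - 37)*(-77) - 16*4*10) = -2 + (-30*(-77) - 640) = -2 + (2310 - 640) = -2 + 1670 = 1668)
M - q(b, 169) = 1668 - 1*(-67/92) = 1668 + 67/92 = 153523/92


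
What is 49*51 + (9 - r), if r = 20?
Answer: 2488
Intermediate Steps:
49*51 + (9 - r) = 49*51 + (9 - 1*20) = 2499 + (9 - 20) = 2499 - 11 = 2488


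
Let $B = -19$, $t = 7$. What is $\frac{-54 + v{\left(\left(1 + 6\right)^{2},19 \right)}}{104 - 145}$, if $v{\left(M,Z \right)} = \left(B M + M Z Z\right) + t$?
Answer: $- \frac{16711}{41} \approx -407.59$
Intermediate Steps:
$v{\left(M,Z \right)} = 7 - 19 M + M Z^{2}$ ($v{\left(M,Z \right)} = \left(- 19 M + M Z Z\right) + 7 = \left(- 19 M + M Z^{2}\right) + 7 = 7 - 19 M + M Z^{2}$)
$\frac{-54 + v{\left(\left(1 + 6\right)^{2},19 \right)}}{104 - 145} = \frac{-54 + \left(7 - 19 \left(1 + 6\right)^{2} + \left(1 + 6\right)^{2} \cdot 19^{2}\right)}{104 - 145} = \frac{-54 + \left(7 - 19 \cdot 7^{2} + 7^{2} \cdot 361\right)}{-41} = \left(-54 + \left(7 - 931 + 49 \cdot 361\right)\right) \left(- \frac{1}{41}\right) = \left(-54 + \left(7 - 931 + 17689\right)\right) \left(- \frac{1}{41}\right) = \left(-54 + 16765\right) \left(- \frac{1}{41}\right) = 16711 \left(- \frac{1}{41}\right) = - \frac{16711}{41}$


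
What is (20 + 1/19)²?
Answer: 145161/361 ≈ 402.11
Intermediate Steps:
(20 + 1/19)² = (381/19)² = 145161/361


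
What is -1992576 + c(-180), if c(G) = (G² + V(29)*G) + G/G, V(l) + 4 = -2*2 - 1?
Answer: -1958555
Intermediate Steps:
V(l) = -9 (V(l) = -4 + (-2*2 - 1) = -4 + (-4 - 1) = -4 - 5 = -9)
c(G) = 1 + G² - 9*G (c(G) = (G² - 9*G) + G/G = (G² - 9*G) + 1 = 1 + G² - 9*G)
-1992576 + c(-180) = -1992576 + (1 + (-180)² - 9*(-180)) = -1992576 + (1 + 32400 + 1620) = -1992576 + 34021 = -1958555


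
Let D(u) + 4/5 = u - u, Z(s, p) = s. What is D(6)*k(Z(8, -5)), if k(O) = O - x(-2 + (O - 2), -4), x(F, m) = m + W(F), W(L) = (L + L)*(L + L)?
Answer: 208/5 ≈ 41.600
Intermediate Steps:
W(L) = 4*L² (W(L) = (2*L)*(2*L) = 4*L²)
x(F, m) = m + 4*F²
D(u) = -⅘ (D(u) = -⅘ + (u - u) = -⅘ + 0 = -⅘)
k(O) = 4 + O - 4*(-4 + O)² (k(O) = O - (-4 + 4*(-2 + (O - 2))²) = O - (-4 + 4*(-2 + (-2 + O))²) = O - (-4 + 4*(-4 + O)²) = O + (4 - 4*(-4 + O)²) = 4 + O - 4*(-4 + O)²)
D(6)*k(Z(8, -5)) = -4*(4 + 8 - 4*(-4 + 8)²)/5 = -4*(4 + 8 - 4*4²)/5 = -4*(4 + 8 - 4*16)/5 = -4*(4 + 8 - 64)/5 = -⅘*(-52) = 208/5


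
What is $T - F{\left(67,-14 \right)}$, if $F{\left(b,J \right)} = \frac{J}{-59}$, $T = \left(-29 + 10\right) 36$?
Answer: $- \frac{40370}{59} \approx -684.24$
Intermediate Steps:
$T = -684$ ($T = \left(-19\right) 36 = -684$)
$F{\left(b,J \right)} = - \frac{J}{59}$ ($F{\left(b,J \right)} = J \left(- \frac{1}{59}\right) = - \frac{J}{59}$)
$T - F{\left(67,-14 \right)} = -684 - \left(- \frac{1}{59}\right) \left(-14\right) = -684 - \frac{14}{59} = - \frac{40370}{59}$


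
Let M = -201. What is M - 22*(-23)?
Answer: 305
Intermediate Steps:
M - 22*(-23) = -201 - 22*(-23) = -201 + 506 = 305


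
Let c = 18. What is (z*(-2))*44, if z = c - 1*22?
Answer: 352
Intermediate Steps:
z = -4 (z = 18 - 1*22 = 18 - 22 = -4)
(z*(-2))*44 = -4*(-2)*44 = 8*44 = 352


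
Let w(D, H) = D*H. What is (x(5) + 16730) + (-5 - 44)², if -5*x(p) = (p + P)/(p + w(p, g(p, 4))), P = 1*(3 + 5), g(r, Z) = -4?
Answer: 1434838/75 ≈ 19131.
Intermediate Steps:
P = 8 (P = 1*8 = 8)
x(p) = (8 + p)/(15*p) (x(p) = -(p + 8)/(5*(p + p*(-4))) = -(8 + p)/(5*(p - 4*p)) = -(8 + p)/(5*((-3*p))) = -(8 + p)*(-1/(3*p))/5 = -(-1)*(8 + p)/(15*p) = (8 + p)/(15*p))
(x(5) + 16730) + (-5 - 44)² = ((1/15)*(8 + 5)/5 + 16730) + (-5 - 44)² = ((1/15)*(⅕)*13 + 16730) + (-49)² = (13/75 + 16730) + 2401 = 1254763/75 + 2401 = 1434838/75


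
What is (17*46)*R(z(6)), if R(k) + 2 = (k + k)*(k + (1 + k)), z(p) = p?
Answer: 120428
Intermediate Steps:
R(k) = -2 + 2*k*(1 + 2*k) (R(k) = -2 + (k + k)*(k + (1 + k)) = -2 + (2*k)*(1 + 2*k) = -2 + 2*k*(1 + 2*k))
(17*46)*R(z(6)) = (17*46)*(-2 + 2*6 + 4*6²) = 782*(-2 + 12 + 4*36) = 782*(-2 + 12 + 144) = 782*154 = 120428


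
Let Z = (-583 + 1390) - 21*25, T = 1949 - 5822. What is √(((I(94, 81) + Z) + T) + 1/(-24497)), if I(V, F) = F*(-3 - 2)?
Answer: I*√2398011648461/24497 ≈ 63.214*I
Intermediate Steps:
I(V, F) = -5*F (I(V, F) = F*(-5) = -5*F)
T = -3873
Z = 282 (Z = 807 - 1*525 = 807 - 525 = 282)
√(((I(94, 81) + Z) + T) + 1/(-24497)) = √(((-5*81 + 282) - 3873) + 1/(-24497)) = √(((-405 + 282) - 3873) - 1/24497) = √((-123 - 3873) - 1/24497) = √(-3996 - 1/24497) = √(-97890013/24497) = I*√2398011648461/24497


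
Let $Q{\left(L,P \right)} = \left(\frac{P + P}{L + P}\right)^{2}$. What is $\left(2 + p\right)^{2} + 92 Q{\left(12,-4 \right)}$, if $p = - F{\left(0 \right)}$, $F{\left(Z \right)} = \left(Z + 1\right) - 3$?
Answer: $108$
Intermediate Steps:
$F{\left(Z \right)} = -2 + Z$ ($F{\left(Z \right)} = \left(1 + Z\right) - 3 = -2 + Z$)
$Q{\left(L,P \right)} = \frac{4 P^{2}}{\left(L + P\right)^{2}}$ ($Q{\left(L,P \right)} = \left(\frac{2 P}{L + P}\right)^{2} = \frac{4 P^{2}}{\left(L + P\right)^{2}}$)
$p = 2$ ($p = - (-2 + 0) = \left(-1\right) \left(-2\right) = 2$)
$\left(2 + p\right)^{2} + 92 Q{\left(12,-4 \right)} = \left(2 + 2\right)^{2} + 92 \frac{4 \left(-4\right)^{2}}{\left(12 - 4\right)^{2}} = 4^{2} + 92 \cdot 4 \cdot 16 \cdot \frac{1}{64} = 16 + 92 \cdot 4 \cdot 16 \cdot \frac{1}{64} = 16 + 92 \cdot 1 = 16 + 92 = 108$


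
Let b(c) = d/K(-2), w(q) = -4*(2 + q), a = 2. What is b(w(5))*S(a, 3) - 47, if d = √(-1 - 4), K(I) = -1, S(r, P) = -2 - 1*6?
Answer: -47 + 8*I*√5 ≈ -47.0 + 17.889*I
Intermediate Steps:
S(r, P) = -8 (S(r, P) = -2 - 6 = -8)
d = I*√5 (d = √(-5) = I*√5 ≈ 2.2361*I)
w(q) = -8 - 4*q
b(c) = -I*√5 (b(c) = (I*√5)/(-1) = (I*√5)*(-1) = -I*√5)
b(w(5))*S(a, 3) - 47 = -I*√5*(-8) - 47 = 8*I*√5 - 47 = -47 + 8*I*√5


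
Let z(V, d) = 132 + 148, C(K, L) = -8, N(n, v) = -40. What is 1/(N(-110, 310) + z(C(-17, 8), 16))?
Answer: 1/240 ≈ 0.0041667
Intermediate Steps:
z(V, d) = 280
1/(N(-110, 310) + z(C(-17, 8), 16)) = 1/(-40 + 280) = 1/240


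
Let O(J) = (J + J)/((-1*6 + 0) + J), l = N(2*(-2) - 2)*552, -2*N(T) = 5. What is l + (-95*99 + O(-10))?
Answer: -43135/4 ≈ -10784.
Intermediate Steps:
N(T) = -5/2 (N(T) = -½*5 = -5/2)
l = -1380 (l = -5/2*552 = -1380)
O(J) = 2*J/(-6 + J) (O(J) = (2*J)/((-6 + 0) + J) = (2*J)/(-6 + J) = 2*J/(-6 + J))
l + (-95*99 + O(-10)) = -1380 + (-95*99 + 2*(-10)/(-6 - 10)) = -1380 + (-9405 + 2*(-10)/(-16)) = -1380 + (-9405 + 2*(-10)*(-1/16)) = -1380 + (-9405 + 5/4) = -1380 - 37615/4 = -43135/4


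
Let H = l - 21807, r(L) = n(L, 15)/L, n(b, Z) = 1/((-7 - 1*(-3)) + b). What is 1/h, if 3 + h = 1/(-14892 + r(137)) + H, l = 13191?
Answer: -271347131/2338740940310 ≈ -0.00011602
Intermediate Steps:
n(b, Z) = 1/(-4 + b) (n(b, Z) = 1/((-7 + 3) + b) = 1/(-4 + b))
r(L) = 1/(L*(-4 + L)) (r(L) = 1/((-4 + L)*L) = 1/(L*(-4 + L)))
H = -8616 (H = 13191 - 21807 = -8616)
h = -2338740940310/271347131 (h = -3 + (1/(-14892 + 1/(137*(-4 + 137))) - 8616) = -3 + (1/(-14892 + (1/137)/133) - 8616) = -3 + (1/(-14892 + (1/137)*(1/133)) - 8616) = -3 + (1/(-14892 + 1/18221) - 8616) = -3 + (1/(-271347131/18221) - 8616) = -3 + (-18221/271347131 - 8616) = -3 - 2337926898917/271347131 = -2338740940310/271347131 ≈ -8619.0)
1/h = 1/(-2338740940310/271347131) = -271347131/2338740940310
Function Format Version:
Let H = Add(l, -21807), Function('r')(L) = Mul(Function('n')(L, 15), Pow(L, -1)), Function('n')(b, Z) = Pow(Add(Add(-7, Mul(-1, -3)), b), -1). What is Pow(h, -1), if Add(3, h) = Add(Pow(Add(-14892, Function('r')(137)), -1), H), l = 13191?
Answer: Rational(-271347131, 2338740940310) ≈ -0.00011602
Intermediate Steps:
Function('n')(b, Z) = Pow(Add(-4, b), -1) (Function('n')(b, Z) = Pow(Add(Add(-7, 3), b), -1) = Pow(Add(-4, b), -1))
Function('r')(L) = Mul(Pow(L, -1), Pow(Add(-4, L), -1)) (Function('r')(L) = Mul(Pow(Add(-4, L), -1), Pow(L, -1)) = Mul(Pow(L, -1), Pow(Add(-4, L), -1)))
H = -8616 (H = Add(13191, -21807) = -8616)
h = Rational(-2338740940310, 271347131) (h = Add(-3, Add(Pow(Add(-14892, Mul(Pow(137, -1), Pow(Add(-4, 137), -1))), -1), -8616)) = Add(-3, Add(Pow(Add(-14892, Mul(Rational(1, 137), Pow(133, -1))), -1), -8616)) = Add(-3, Add(Pow(Add(-14892, Mul(Rational(1, 137), Rational(1, 133))), -1), -8616)) = Add(-3, Add(Pow(Add(-14892, Rational(1, 18221)), -1), -8616)) = Add(-3, Add(Pow(Rational(-271347131, 18221), -1), -8616)) = Add(-3, Add(Rational(-18221, 271347131), -8616)) = Add(-3, Rational(-2337926898917, 271347131)) = Rational(-2338740940310, 271347131) ≈ -8619.0)
Pow(h, -1) = Pow(Rational(-2338740940310, 271347131), -1) = Rational(-271347131, 2338740940310)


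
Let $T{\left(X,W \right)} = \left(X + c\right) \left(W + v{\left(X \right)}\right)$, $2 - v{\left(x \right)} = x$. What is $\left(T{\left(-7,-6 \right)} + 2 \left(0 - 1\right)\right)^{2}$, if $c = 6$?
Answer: $25$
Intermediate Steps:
$v{\left(x \right)} = 2 - x$
$T{\left(X,W \right)} = \left(6 + X\right) \left(2 + W - X\right)$ ($T{\left(X,W \right)} = \left(X + 6\right) \left(W - \left(-2 + X\right)\right) = \left(6 + X\right) \left(2 + W - X\right)$)
$\left(T{\left(-7,-6 \right)} + 2 \left(0 - 1\right)\right)^{2} = \left(\left(12 - \left(-7\right)^{2} - -28 + 6 \left(-6\right) - -42\right) + 2 \left(0 - 1\right)\right)^{2} = \left(\left(12 - 49 + 28 - 36 + 42\right) + 2 \left(-1\right)\right)^{2} = \left(\left(12 - 49 + 28 - 36 + 42\right) - 2\right)^{2} = \left(-3 - 2\right)^{2} = \left(-5\right)^{2} = 25$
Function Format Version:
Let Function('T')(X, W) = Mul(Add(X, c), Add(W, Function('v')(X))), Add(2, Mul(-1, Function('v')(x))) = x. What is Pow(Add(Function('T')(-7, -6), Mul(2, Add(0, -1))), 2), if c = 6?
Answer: 25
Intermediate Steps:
Function('v')(x) = Add(2, Mul(-1, x))
Function('T')(X, W) = Mul(Add(6, X), Add(2, W, Mul(-1, X))) (Function('T')(X, W) = Mul(Add(X, 6), Add(W, Add(2, Mul(-1, X)))) = Mul(Add(6, X), Add(2, W, Mul(-1, X))))
Pow(Add(Function('T')(-7, -6), Mul(2, Add(0, -1))), 2) = Pow(Add(Add(12, Mul(-1, Pow(-7, 2)), Mul(-4, -7), Mul(6, -6), Mul(-6, -7)), Mul(2, Add(0, -1))), 2) = Pow(Add(Add(12, Mul(-1, 49), 28, -36, 42), Mul(2, -1)), 2) = Pow(Add(Add(12, -49, 28, -36, 42), -2), 2) = Pow(Add(-3, -2), 2) = Pow(-5, 2) = 25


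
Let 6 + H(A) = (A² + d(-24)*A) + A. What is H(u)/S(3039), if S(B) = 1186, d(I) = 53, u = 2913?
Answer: 8642865/1186 ≈ 7287.4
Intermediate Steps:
H(A) = -6 + A² + 54*A (H(A) = -6 + ((A² + 53*A) + A) = -6 + (A² + 54*A) = -6 + A² + 54*A)
H(u)/S(3039) = (-6 + 2913² + 54*2913)/1186 = (-6 + 8485569 + 157302)*(1/1186) = 8642865*(1/1186) = 8642865/1186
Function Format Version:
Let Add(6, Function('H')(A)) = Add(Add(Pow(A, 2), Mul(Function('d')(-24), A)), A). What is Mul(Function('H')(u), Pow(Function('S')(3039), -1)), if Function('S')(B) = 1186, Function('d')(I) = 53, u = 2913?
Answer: Rational(8642865, 1186) ≈ 7287.4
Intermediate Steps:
Function('H')(A) = Add(-6, Pow(A, 2), Mul(54, A)) (Function('H')(A) = Add(-6, Add(Add(Pow(A, 2), Mul(53, A)), A)) = Add(-6, Add(Pow(A, 2), Mul(54, A))) = Add(-6, Pow(A, 2), Mul(54, A)))
Mul(Function('H')(u), Pow(Function('S')(3039), -1)) = Mul(Add(-6, Pow(2913, 2), Mul(54, 2913)), Pow(1186, -1)) = Mul(Add(-6, 8485569, 157302), Rational(1, 1186)) = Mul(8642865, Rational(1, 1186)) = Rational(8642865, 1186)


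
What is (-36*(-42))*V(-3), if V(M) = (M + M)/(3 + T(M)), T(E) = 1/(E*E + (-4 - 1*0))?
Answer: -2835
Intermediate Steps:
T(E) = 1/(-4 + E²) (T(E) = 1/(E² + (-4 + 0)) = 1/(E² - 4) = 1/(-4 + E²))
V(M) = 2*M/(3 + 1/(-4 + M²)) (V(M) = (M + M)/(3 + 1/(-4 + M²)) = (2*M)/(3 + 1/(-4 + M²)) = 2*M/(3 + 1/(-4 + M²)))
(-36*(-42))*V(-3) = (-36*(-42))*(2*(-3)*(-4 + (-3)²)/(-11 + 3*(-3)²)) = 1512*(2*(-3)*(-4 + 9)/(-11 + 3*9)) = 1512*(2*(-3)*5/(-11 + 27)) = 1512*(2*(-3)*5/16) = 1512*(2*(-3)*(1/16)*5) = 1512*(-15/8) = -2835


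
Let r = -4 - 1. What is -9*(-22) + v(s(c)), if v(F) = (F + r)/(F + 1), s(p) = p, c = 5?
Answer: 198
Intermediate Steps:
r = -5
v(F) = (-5 + F)/(1 + F) (v(F) = (F - 5)/(F + 1) = (-5 + F)/(1 + F))
-9*(-22) + v(s(c)) = -9*(-22) + (-5 + 5)/(1 + 5) = 198 + 0/6 = 198 + (⅙)*0 = 198 + 0 = 198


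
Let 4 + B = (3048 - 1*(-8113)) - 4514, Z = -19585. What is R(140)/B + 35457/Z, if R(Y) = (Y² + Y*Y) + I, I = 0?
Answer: 76027307/18586165 ≈ 4.0905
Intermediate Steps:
B = 6643 (B = -4 + ((3048 - 1*(-8113)) - 4514) = -4 + ((3048 + 8113) - 4514) = -4 + (11161 - 4514) = -4 + 6647 = 6643)
R(Y) = 2*Y² (R(Y) = (Y² + Y*Y) + 0 = (Y² + Y²) + 0 = 2*Y² + 0 = 2*Y²)
R(140)/B + 35457/Z = (2*140²)/6643 + 35457/(-19585) = (2*19600)*(1/6643) + 35457*(-1/19585) = 39200*(1/6643) - 35457/19585 = 5600/949 - 35457/19585 = 76027307/18586165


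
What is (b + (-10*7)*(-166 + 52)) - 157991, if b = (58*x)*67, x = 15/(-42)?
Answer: -1059792/7 ≈ -1.5140e+5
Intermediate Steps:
x = -5/14 (x = 15*(-1/42) = -5/14 ≈ -0.35714)
b = -9715/7 (b = (58*(-5/14))*67 = -145/7*67 = -9715/7 ≈ -1387.9)
(b + (-10*7)*(-166 + 52)) - 157991 = (-9715/7 + (-10*7)*(-166 + 52)) - 157991 = (-9715/7 - 70*(-114)) - 157991 = (-9715/7 + 7980) - 157991 = 46145/7 - 157991 = -1059792/7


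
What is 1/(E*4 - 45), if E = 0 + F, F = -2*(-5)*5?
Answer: 1/155 ≈ 0.0064516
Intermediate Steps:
F = 50 (F = 10*5 = 50)
E = 50 (E = 0 + 50 = 50)
1/(E*4 - 45) = 1/(50*4 - 45) = 1/(200 - 45) = 1/155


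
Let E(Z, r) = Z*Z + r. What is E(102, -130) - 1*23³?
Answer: -1893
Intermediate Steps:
E(Z, r) = r + Z² (E(Z, r) = Z² + r = r + Z²)
E(102, -130) - 1*23³ = (-130 + 102²) - 1*23³ = (-130 + 10404) - 1*12167 = 10274 - 12167 = -1893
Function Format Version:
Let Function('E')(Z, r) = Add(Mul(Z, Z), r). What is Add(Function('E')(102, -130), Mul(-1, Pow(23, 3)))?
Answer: -1893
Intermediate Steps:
Function('E')(Z, r) = Add(r, Pow(Z, 2)) (Function('E')(Z, r) = Add(Pow(Z, 2), r) = Add(r, Pow(Z, 2)))
Add(Function('E')(102, -130), Mul(-1, Pow(23, 3))) = Add(Add(-130, Pow(102, 2)), Mul(-1, Pow(23, 3))) = Add(Add(-130, 10404), Mul(-1, 12167)) = Add(10274, -12167) = -1893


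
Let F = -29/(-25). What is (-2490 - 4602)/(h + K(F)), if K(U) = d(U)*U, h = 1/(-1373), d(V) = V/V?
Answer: -20286075/3316 ≈ -6117.6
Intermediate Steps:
d(V) = 1
h = -1/1373 ≈ -0.00072833
F = 29/25 (F = -29*(-1/25) = 29/25 ≈ 1.1600)
K(U) = U (K(U) = 1*U = U)
(-2490 - 4602)/(h + K(F)) = (-2490 - 4602)/(-1/1373 + 29/25) = -7092/39792/34325 = -7092*34325/39792 = -20286075/3316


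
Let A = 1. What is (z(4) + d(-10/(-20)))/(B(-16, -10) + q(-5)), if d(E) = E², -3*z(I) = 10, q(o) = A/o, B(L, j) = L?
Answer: 185/972 ≈ 0.19033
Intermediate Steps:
q(o) = 1/o
z(I) = -10/3 (z(I) = -⅓*10 = -10/3)
(z(4) + d(-10/(-20)))/(B(-16, -10) + q(-5)) = (-10/3 + (-10/(-20))²)/(-16 + 1/(-5)) = (-10/3 + (-10*(-1/20))²)/(-16 - ⅕) = (-10/3 + (½)²)/(-81/5) = (-10/3 + ¼)*(-5/81) = -37/12*(-5/81) = 185/972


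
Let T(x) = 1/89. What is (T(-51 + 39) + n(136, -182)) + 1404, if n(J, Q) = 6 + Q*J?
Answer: -2077437/89 ≈ -23342.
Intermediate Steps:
n(J, Q) = 6 + J*Q
T(x) = 1/89
(T(-51 + 39) + n(136, -182)) + 1404 = (1/89 + (6 + 136*(-182))) + 1404 = (1/89 + (6 - 24752)) + 1404 = (1/89 - 24746) + 1404 = -2202393/89 + 1404 = -2077437/89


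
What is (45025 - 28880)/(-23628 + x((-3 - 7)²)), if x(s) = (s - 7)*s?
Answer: -16145/14328 ≈ -1.1268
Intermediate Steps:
x(s) = s*(-7 + s) (x(s) = (-7 + s)*s = s*(-7 + s))
(45025 - 28880)/(-23628 + x((-3 - 7)²)) = (45025 - 28880)/(-23628 + (-3 - 7)²*(-7 + (-3 - 7)²)) = 16145/(-23628 + (-10)²*(-7 + (-10)²)) = 16145/(-23628 + 100*(-7 + 100)) = 16145/(-23628 + 100*93) = 16145/(-23628 + 9300) = 16145/(-14328) = 16145*(-1/14328) = -16145/14328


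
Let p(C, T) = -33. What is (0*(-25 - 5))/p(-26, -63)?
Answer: 0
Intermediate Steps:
(0*(-25 - 5))/p(-26, -63) = (0*(-25 - 5))/(-33) = (0*(-30))*(-1/33) = 0*(-1/33) = 0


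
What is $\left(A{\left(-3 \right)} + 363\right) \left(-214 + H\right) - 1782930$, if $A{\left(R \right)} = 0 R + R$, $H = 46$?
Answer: $-1843410$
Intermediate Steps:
$A{\left(R \right)} = R$ ($A{\left(R \right)} = 0 + R = R$)
$\left(A{\left(-3 \right)} + 363\right) \left(-214 + H\right) - 1782930 = \left(-3 + 363\right) \left(-214 + 46\right) - 1782930 = 360 \left(-168\right) - 1782930 = -60480 - 1782930 = -1843410$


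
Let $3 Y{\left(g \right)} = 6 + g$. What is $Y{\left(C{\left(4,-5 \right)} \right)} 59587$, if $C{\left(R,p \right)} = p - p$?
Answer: $119174$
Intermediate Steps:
$C{\left(R,p \right)} = 0$
$Y{\left(g \right)} = 2 + \frac{g}{3}$ ($Y{\left(g \right)} = \frac{6 + g}{3} = 2 + \frac{g}{3}$)
$Y{\left(C{\left(4,-5 \right)} \right)} 59587 = \left(2 + \frac{1}{3} \cdot 0\right) 59587 = \left(2 + 0\right) 59587 = 2 \cdot 59587 = 119174$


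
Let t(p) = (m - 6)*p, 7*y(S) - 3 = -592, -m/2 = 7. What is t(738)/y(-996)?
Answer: 103320/589 ≈ 175.42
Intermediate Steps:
m = -14 (m = -2*7 = -14)
y(S) = -589/7 (y(S) = 3/7 + (⅐)*(-592) = 3/7 - 592/7 = -589/7)
t(p) = -20*p (t(p) = (-14 - 6)*p = -20*p)
t(738)/y(-996) = (-20*738)/(-589/7) = -14760*(-7/589) = 103320/589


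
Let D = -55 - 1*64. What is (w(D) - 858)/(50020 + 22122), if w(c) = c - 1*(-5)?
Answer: -486/36071 ≈ -0.013473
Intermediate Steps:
D = -119 (D = -55 - 64 = -119)
w(c) = 5 + c (w(c) = c + 5 = 5 + c)
(w(D) - 858)/(50020 + 22122) = ((5 - 119) - 858)/(50020 + 22122) = (-114 - 858)/72142 = -972*1/72142 = -486/36071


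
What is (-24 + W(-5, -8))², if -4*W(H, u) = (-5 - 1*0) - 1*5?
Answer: 1849/4 ≈ 462.25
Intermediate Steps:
W(H, u) = 5/2 (W(H, u) = -((-5 - 1*0) - 1*5)/4 = -((-5 + 0) - 5)/4 = -(-5 - 5)/4 = -¼*(-10) = 5/2)
(-24 + W(-5, -8))² = (-24 + 5/2)² = (-43/2)² = 1849/4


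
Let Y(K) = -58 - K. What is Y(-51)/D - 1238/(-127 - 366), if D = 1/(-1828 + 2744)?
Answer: -3159878/493 ≈ -6409.5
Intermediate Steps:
D = 1/916 ≈ 0.0010917
Y(-51)/D - 1238/(-127 - 366) = (-58 - 1*(-51))/(1/916) - 1238/(-127 - 366) = (-58 + 51)*916 - 1238/(-493) = -7*916 - 1238*(-1/493) = -6412 + 1238/493 = -3159878/493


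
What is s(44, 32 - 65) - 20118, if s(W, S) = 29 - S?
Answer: -20056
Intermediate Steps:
s(44, 32 - 65) - 20118 = (29 - (32 - 65)) - 20118 = (29 - 1*(-33)) - 20118 = (29 + 33) - 20118 = 62 - 20118 = -20056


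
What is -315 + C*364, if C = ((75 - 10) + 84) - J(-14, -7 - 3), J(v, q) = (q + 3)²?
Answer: 36085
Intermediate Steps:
J(v, q) = (3 + q)²
C = 100 (C = ((75 - 10) + 84) - (3 + (-7 - 3))² = (65 + 84) - (3 - 10)² = 149 - 1*(-7)² = 149 - 1*49 = 149 - 49 = 100)
-315 + C*364 = -315 + 100*364 = -315 + 36400 = 36085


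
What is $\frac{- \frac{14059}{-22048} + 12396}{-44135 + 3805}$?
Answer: $- \frac{273321067}{889195840} \approx -0.30738$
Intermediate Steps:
$\frac{- \frac{14059}{-22048} + 12396}{-44135 + 3805} = \frac{\left(-14059\right) \left(- \frac{1}{22048}\right) + 12396}{-40330} = \left(\frac{14059}{22048} + 12396\right) \left(- \frac{1}{40330}\right) = \frac{273321067}{22048} \left(- \frac{1}{40330}\right) = - \frac{273321067}{889195840}$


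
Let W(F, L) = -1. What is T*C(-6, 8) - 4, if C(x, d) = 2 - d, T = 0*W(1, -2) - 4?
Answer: 20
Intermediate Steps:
T = -4 (T = 0*(-1) - 4 = 0 - 4 = -4)
T*C(-6, 8) - 4 = -4*(2 - 1*8) - 4 = -4*(2 - 8) - 4 = -4*(-6) - 4 = 24 - 4 = 20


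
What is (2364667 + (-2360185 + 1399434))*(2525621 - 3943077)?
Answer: -1989989157696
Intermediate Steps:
(2364667 + (-2360185 + 1399434))*(2525621 - 3943077) = (2364667 - 960751)*(-1417456) = 1403916*(-1417456) = -1989989157696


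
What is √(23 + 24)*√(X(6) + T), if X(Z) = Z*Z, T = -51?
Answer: I*√705 ≈ 26.552*I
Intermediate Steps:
X(Z) = Z²
√(23 + 24)*√(X(6) + T) = √(23 + 24)*√(6² - 51) = √47*√(36 - 51) = √47*√(-15) = √47*(I*√15) = I*√705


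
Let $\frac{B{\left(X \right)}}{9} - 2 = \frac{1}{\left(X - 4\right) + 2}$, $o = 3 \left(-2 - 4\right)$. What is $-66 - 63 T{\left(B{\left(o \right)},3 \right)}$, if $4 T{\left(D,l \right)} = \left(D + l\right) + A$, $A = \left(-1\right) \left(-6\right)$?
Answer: $- \frac{38733}{80} \approx -484.16$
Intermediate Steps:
$A = 6$
$o = -18$ ($o = 3 \left(-6\right) = -18$)
$B{\left(X \right)} = 18 + \frac{9}{-2 + X}$ ($B{\left(X \right)} = 18 + \frac{9}{\left(X - 4\right) + 2} = 18 + \frac{9}{\left(-4 + X\right) + 2} = 18 + \frac{9}{-2 + X}$)
$T{\left(D,l \right)} = \frac{3}{2} + \frac{D}{4} + \frac{l}{4}$ ($T{\left(D,l \right)} = \frac{\left(D + l\right) + 6}{4} = \frac{6 + D + l}{4} = \frac{3}{2} + \frac{D}{4} + \frac{l}{4}$)
$-66 - 63 T{\left(B{\left(o \right)},3 \right)} = -66 - 63 \left(\frac{3}{2} + \frac{9 \frac{1}{-2 - 18} \left(-3 + 2 \left(-18\right)\right)}{4} + \frac{1}{4} \cdot 3\right) = -66 - 63 \left(\frac{3}{2} + \frac{9 \frac{1}{-20} \left(-3 - 36\right)}{4} + \frac{3}{4}\right) = -66 - 63 \left(\frac{3}{2} + \frac{9 \left(- \frac{1}{20}\right) \left(-39\right)}{4} + \frac{3}{4}\right) = -66 - 63 \left(\frac{3}{2} + \frac{1}{4} \cdot \frac{351}{20} + \frac{3}{4}\right) = -66 - 63 \left(\frac{3}{2} + \frac{351}{80} + \frac{3}{4}\right) = -66 - \frac{33453}{80} = - \frac{38733}{80}$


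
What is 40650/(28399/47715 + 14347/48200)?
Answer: 18697886190000/410679781 ≈ 45529.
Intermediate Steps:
40650/(28399/47715 + 14347/48200) = 40650/(410679781/459972600) = 40650*(459972600/410679781) = 18697886190000/410679781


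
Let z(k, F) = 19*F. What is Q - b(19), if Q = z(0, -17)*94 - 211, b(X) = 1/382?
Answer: -11678887/382 ≈ -30573.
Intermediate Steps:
b(X) = 1/382
Q = -30573 (Q = (19*(-17))*94 - 211 = -323*94 - 211 = -30362 - 211 = -30573)
Q - b(19) = -30573 - 1*1/382 = -30573 - 1/382 = -11678887/382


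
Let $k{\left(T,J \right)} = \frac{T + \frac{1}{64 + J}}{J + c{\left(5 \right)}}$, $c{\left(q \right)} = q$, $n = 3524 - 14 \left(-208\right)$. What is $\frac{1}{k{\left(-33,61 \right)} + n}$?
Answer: $\frac{4125}{26546438} \approx 0.00015539$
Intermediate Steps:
$n = 6436$ ($n = 3524 - -2912 = 3524 + 2912 = 6436$)
$k{\left(T,J \right)} = \frac{T + \frac{1}{64 + J}}{5 + J}$ ($k{\left(T,J \right)} = \frac{T + \frac{1}{64 + J}}{J + 5} = \frac{T + \frac{1}{64 + J}}{5 + J}$)
$\frac{1}{k{\left(-33,61 \right)} + n} = \frac{1}{\frac{1 + 64 \left(-33\right) + 61 \left(-33\right)}{320 + 61^{2} + 69 \cdot 61} + 6436} = \frac{1}{\frac{1 - 2112 - 2013}{320 + 3721 + 4209} + 6436} = \frac{1}{\frac{1}{8250} \left(-4124\right) + 6436} = \frac{1}{- \frac{2062}{4125} + 6436} = \frac{1}{\frac{26546438}{4125}} = \frac{4125}{26546438}$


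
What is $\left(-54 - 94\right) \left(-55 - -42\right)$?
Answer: $1924$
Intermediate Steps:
$\left(-54 - 94\right) \left(-55 - -42\right) = - 148 \left(-55 + 42\right) = \left(-148\right) \left(-13\right) = 1924$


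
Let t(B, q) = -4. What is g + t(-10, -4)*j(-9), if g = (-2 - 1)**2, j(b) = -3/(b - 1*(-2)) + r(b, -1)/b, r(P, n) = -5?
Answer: 319/63 ≈ 5.0635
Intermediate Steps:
j(b) = -5/b - 3/(2 + b) (j(b) = -3/(b - 1*(-2)) - 5/b = -3/(b + 2) - 5/b = -3/(2 + b) - 5/b = -5/b - 3/(2 + b))
g = 9 (g = (-3)**2 = 9)
g + t(-10, -4)*j(-9) = 9 - 8*(-5 - 4*(-9))/((-9)*(2 - 9)) = 9 - 8*(-1)*(-5 + 36)/(9*(-7)) = 9 - 8*(-1)*(-1)*31/(9*7) = 9 - 4*62/63 = 9 - 248/63 = 319/63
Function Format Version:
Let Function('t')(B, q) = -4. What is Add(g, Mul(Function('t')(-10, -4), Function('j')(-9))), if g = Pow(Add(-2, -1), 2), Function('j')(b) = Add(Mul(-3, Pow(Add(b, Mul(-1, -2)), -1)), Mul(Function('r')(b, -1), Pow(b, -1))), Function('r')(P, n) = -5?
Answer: Rational(319, 63) ≈ 5.0635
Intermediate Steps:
Function('j')(b) = Add(Mul(-5, Pow(b, -1)), Mul(-3, Pow(Add(2, b), -1))) (Function('j')(b) = Add(Mul(-3, Pow(Add(b, Mul(-1, -2)), -1)), Mul(-5, Pow(b, -1))) = Add(Mul(-3, Pow(Add(b, 2), -1)), Mul(-5, Pow(b, -1))) = Add(Mul(-3, Pow(Add(2, b), -1)), Mul(-5, Pow(b, -1))) = Add(Mul(-5, Pow(b, -1)), Mul(-3, Pow(Add(2, b), -1))))
g = 9 (g = Pow(-3, 2) = 9)
Add(g, Mul(Function('t')(-10, -4), Function('j')(-9))) = Add(9, Mul(-4, Mul(2, Pow(-9, -1), Pow(Add(2, -9), -1), Add(-5, Mul(-4, -9))))) = Add(9, Mul(-4, Mul(2, Rational(-1, 9), Pow(-7, -1), Add(-5, 36)))) = Add(9, Mul(-4, Mul(2, Rational(-1, 9), Rational(-1, 7), 31))) = Add(9, Mul(-4, Rational(62, 63))) = Add(9, Rational(-248, 63)) = Rational(319, 63)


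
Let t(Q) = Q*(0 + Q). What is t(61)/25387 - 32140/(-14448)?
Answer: 217424797/91697844 ≈ 2.3711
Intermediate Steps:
t(Q) = Q**2 (t(Q) = Q*Q = Q**2)
t(61)/25387 - 32140/(-14448) = 61**2/25387 - 32140/(-14448) = 3721*(1/25387) - 32140*(-1/14448) = 3721/25387 + 8035/3612 = 217424797/91697844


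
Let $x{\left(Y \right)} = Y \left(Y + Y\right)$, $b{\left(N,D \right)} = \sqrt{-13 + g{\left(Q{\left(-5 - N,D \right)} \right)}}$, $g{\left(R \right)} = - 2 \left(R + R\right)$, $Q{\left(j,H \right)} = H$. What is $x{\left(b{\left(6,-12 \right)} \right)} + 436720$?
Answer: $436790$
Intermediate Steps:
$g{\left(R \right)} = - 4 R$ ($g{\left(R \right)} = - 2 \cdot 2 R = - 4 R$)
$b{\left(N,D \right)} = \sqrt{-13 - 4 D}$
$x{\left(Y \right)} = 2 Y^{2}$ ($x{\left(Y \right)} = Y 2 Y = 2 Y^{2}$)
$x{\left(b{\left(6,-12 \right)} \right)} + 436720 = 2 \left(\sqrt{-13 - -48}\right)^{2} + 436720 = 2 \left(\sqrt{-13 + 48}\right)^{2} + 436720 = 2 \left(\sqrt{35}\right)^{2} + 436720 = 2 \cdot 35 + 436720 = 70 + 436720 = 436790$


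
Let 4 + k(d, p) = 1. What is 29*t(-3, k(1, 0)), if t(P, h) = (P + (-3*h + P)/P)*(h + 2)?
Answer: 145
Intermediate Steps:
k(d, p) = -3 (k(d, p) = -4 + 1 = -3)
t(P, h) = (2 + h)*(P + (P - 3*h)/P) (t(P, h) = (P + (P - 3*h)/P)*(2 + h) = (2 + h)*(P + (P - 3*h)/P))
29*t(-3, k(1, 0)) = 29*((-6*(-3) - 3*(-3)² - 3*(2 - 3 + 2*(-3) - 3*(-3)))/(-3)) = 29*(-(18 - 3*9 - 3*(2 - 3 - 6 + 9))/3) = 29*(-(18 - 27 - 3*2)/3) = 29*(-(18 - 27 - 6)/3) = 29*(-⅓*(-15)) = 29*5 = 145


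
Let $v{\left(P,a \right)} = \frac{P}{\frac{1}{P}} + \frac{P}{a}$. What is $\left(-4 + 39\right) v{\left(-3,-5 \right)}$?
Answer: $336$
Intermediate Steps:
$v{\left(P,a \right)} = P^{2} + \frac{P}{a}$ ($v{\left(P,a \right)} = P P + \frac{P}{a} = P^{2} + \frac{P}{a}$)
$\left(-4 + 39\right) v{\left(-3,-5 \right)} = \left(-4 + 39\right) \left(\left(-3\right)^{2} - \frac{3}{-5}\right) = 35 \left(9 - - \frac{3}{5}\right) = 35 \left(9 + \frac{3}{5}\right) = 35 \cdot \frac{48}{5} = 336$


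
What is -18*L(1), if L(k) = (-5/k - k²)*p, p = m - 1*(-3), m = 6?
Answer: 972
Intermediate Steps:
p = 9 (p = 6 - 1*(-3) = 6 + 3 = 9)
L(k) = -45/k - 9*k² (L(k) = (-5/k - k²)*9 = (-k² - 5/k)*9 = -45/k - 9*k²)
-18*L(1) = -162*(-5 - 1*1³)/1 = -162*(-5 - 1*1) = -162*(-5 - 1) = -162*(-6) = -18*(-54) = 972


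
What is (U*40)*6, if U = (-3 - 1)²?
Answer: 3840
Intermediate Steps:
U = 16 (U = (-4)² = 16)
(U*40)*6 = (16*40)*6 = 640*6 = 3840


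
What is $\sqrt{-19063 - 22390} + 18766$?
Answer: $18766 + i \sqrt{41453} \approx 18766.0 + 203.6 i$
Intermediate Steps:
$\sqrt{-19063 - 22390} + 18766 = \sqrt{-41453} + 18766 = i \sqrt{41453} + 18766 = 18766 + i \sqrt{41453}$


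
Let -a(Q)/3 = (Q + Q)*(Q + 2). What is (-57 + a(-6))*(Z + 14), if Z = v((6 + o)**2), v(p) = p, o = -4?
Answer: -3618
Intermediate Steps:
a(Q) = -6*Q*(2 + Q) (a(Q) = -3*(Q + Q)*(Q + 2) = -3*2*Q*(2 + Q) = -6*Q*(2 + Q))
Z = 4 (Z = (6 - 4)**2 = 2**2 = 4)
(-57 + a(-6))*(Z + 14) = (-57 - 6*(-6)*(2 - 6))*(4 + 14) = (-57 - 6*(-6)*(-4))*18 = (-57 - 144)*18 = -201*18 = -3618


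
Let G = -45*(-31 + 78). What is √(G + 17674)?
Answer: √15559 ≈ 124.74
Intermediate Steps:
G = -2115 (G = -45*47 = -2115)
√(G + 17674) = √(-2115 + 17674) = √15559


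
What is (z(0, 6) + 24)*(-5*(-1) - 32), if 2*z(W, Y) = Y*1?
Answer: -729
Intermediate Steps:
z(W, Y) = Y/2 (z(W, Y) = (Y*1)/2 = Y/2)
(z(0, 6) + 24)*(-5*(-1) - 32) = ((1/2)*6 + 24)*(-5*(-1) - 32) = (3 + 24)*(5 - 32) = 27*(-27) = -729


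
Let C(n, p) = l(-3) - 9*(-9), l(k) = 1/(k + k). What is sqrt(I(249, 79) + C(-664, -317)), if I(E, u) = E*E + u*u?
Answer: sqrt(2459622)/6 ≈ 261.39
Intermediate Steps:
l(k) = 1/(2*k)
I(E, u) = E**2 + u**2
C(n, p) = 485/6 (C(n, p) = (1/2)/(-3) - 9*(-9) = (1/2)*(-1/3) + 81 = -1/6 + 81 = 485/6)
sqrt(I(249, 79) + C(-664, -317)) = sqrt((249**2 + 79**2) + 485/6) = sqrt((62001 + 6241) + 485/6) = sqrt(68242 + 485/6) = sqrt(409937/6) = sqrt(2459622)/6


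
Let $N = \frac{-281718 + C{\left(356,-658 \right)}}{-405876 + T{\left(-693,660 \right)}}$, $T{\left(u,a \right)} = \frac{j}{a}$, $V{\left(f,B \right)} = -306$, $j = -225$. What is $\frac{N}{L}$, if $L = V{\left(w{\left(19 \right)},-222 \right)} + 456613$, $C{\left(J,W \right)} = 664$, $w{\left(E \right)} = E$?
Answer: $\frac{12366376}{8148985481613} \approx 1.5175 \cdot 10^{-6}$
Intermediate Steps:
$T{\left(u,a \right)} = - \frac{225}{a}$
$N = \frac{12366376}{17858559}$ ($N = \frac{-281718 + 664}{-405876 - \frac{225}{660}} = - \frac{281054}{-405876 - \frac{15}{44}} = - \frac{281054}{- \frac{17858559}{44}} = \left(-281054\right) \left(- \frac{44}{17858559}\right) = \frac{12366376}{17858559} \approx 0.69246$)
$L = 456307$ ($L = -306 + 456613 = 456307$)
$\frac{N}{L} = \frac{12366376}{17858559 \cdot 456307} = \frac{12366376}{17858559} \cdot \frac{1}{456307} = \frac{12366376}{8148985481613}$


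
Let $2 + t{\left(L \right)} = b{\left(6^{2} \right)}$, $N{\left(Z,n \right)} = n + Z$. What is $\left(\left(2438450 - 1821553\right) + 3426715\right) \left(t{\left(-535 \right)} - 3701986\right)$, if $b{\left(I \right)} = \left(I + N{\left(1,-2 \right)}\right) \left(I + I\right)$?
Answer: $-14959213198416$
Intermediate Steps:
$N{\left(Z,n \right)} = Z + n$
$b{\left(I \right)} = 2 I \left(-1 + I\right)$ ($b{\left(I \right)} = \left(I + \left(1 - 2\right)\right) \left(I + I\right) = \left(I - 1\right) 2 I = \left(-1 + I\right) 2 I = 2 I \left(-1 + I\right)$)
$t{\left(L \right)} = 2518$ ($t{\left(L \right)} = -2 + 2 \cdot 6^{2} \left(-1 + 6^{2}\right) = -2 + 2 \cdot 36 \left(-1 + 36\right) = -2 + 2 \cdot 36 \cdot 35 = -2 + 2520 = 2518$)
$\left(\left(2438450 - 1821553\right) + 3426715\right) \left(t{\left(-535 \right)} - 3701986\right) = \left(\left(2438450 - 1821553\right) + 3426715\right) \left(2518 - 3701986\right) = \left(616897 + 3426715\right) \left(-3699468\right) = 4043612 \left(-3699468\right) = -14959213198416$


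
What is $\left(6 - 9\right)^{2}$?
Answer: $9$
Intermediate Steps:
$\left(6 - 9\right)^{2} = \left(-3\right)^{2} = 9$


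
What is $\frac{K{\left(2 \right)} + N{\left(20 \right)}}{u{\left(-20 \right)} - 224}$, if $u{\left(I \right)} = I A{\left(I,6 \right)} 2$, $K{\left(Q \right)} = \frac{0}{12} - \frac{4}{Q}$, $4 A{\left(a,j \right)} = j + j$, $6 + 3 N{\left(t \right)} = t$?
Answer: $- \frac{1}{129} \approx -0.0077519$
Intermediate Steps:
$N{\left(t \right)} = -2 + \frac{t}{3}$
$A{\left(a,j \right)} = \frac{j}{2}$ ($A{\left(a,j \right)} = \frac{j + j}{4} = \frac{2 j}{4} = \frac{j}{2}$)
$K{\left(Q \right)} = - \frac{4}{Q}$ ($K{\left(Q \right)} = 0 \cdot \frac{1}{12} - \frac{4}{Q} = 0 - \frac{4}{Q} = - \frac{4}{Q}$)
$u{\left(I \right)} = 6 I$ ($u{\left(I \right)} = I \frac{1}{2} \cdot 6 \cdot 2 = I 3 \cdot 2 = 3 I 2 = 6 I$)
$\frac{K{\left(2 \right)} + N{\left(20 \right)}}{u{\left(-20 \right)} - 224} = \frac{- \frac{4}{2} + \left(-2 + \frac{1}{3} \cdot 20\right)}{6 \left(-20\right) - 224} = \frac{\left(-4\right) \frac{1}{2} + \left(-2 + \frac{20}{3}\right)}{-120 - 224} = \frac{-2 + \frac{14}{3}}{-344} = \frac{8}{3} \left(- \frac{1}{344}\right) = - \frac{1}{129}$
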